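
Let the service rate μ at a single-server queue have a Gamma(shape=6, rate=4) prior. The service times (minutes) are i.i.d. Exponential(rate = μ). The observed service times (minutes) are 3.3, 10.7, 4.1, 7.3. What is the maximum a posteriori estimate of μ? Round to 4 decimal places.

μ̂_MAP = 0.3061

The Exponential(rate=μ) likelihood is ∝ μ^n e^(−μΣtᵢ). Here n = 4 and Σtᵢ = 3.3 + 10.7 + 4.1 + 7.3 = 25.4.
Posterior ∝ μ^5e^(−4μ) · μ^4e^(−25.4μ) = μ^9e^(−29.4μ), i.e. Gamma(10, 29.4).
Mode = (a−1)/b = 9/29.4 ≈ 0.3061.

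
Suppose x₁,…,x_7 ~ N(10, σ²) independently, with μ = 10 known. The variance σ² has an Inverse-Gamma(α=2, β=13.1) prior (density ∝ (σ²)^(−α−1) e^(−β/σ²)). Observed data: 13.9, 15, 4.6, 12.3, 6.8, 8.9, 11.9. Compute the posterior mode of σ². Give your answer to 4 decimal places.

σ̂²_MAP = 8.9169

Sum of squared deviations about the known mean: SS = (13.9−10)² + (15−10)² + (4.6−10)² + (12.3−10)² + (6.8−10)² + (8.9−10)² + (11.9−10)² = 89.72.
The Normal likelihood contributes (σ²)^(−n/2) exp(−SS/(2σ²)), so the posterior is Inverse-Gamma(α + n/2, β + SS/2) = Inverse-Gamma(5.5, 57.96).
The mode of Inverse-Gamma(a, b) is b/(a+1) = 57.96/6.5 ≈ 8.9169.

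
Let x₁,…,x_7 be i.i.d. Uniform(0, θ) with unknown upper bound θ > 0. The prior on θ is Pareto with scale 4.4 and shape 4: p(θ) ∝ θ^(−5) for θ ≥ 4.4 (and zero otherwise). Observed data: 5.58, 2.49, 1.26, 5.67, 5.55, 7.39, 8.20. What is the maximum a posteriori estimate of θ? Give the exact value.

The Uniform(0, θ) likelihood is θ^(−n) for θ ≥ max(xᵢ), zero otherwise. Here max(xᵢ) = 8.20.
Posterior ∝ θ^(−5) · θ^(−7) = θ^(−12) on θ ≥ max(4.4, 8.20) = 8.20.
This density is strictly decreasing in θ, so the posterior mode lies at the lower boundary of the support.

θ̂_MAP = 8.20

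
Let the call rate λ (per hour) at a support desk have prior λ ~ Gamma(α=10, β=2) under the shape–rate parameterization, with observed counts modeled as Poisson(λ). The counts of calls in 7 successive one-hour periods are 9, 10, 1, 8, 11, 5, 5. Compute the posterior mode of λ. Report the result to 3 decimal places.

λ̂_MAP = 6.444

Σxᵢ = 9+10+1+8+11+5+5 = 49, with n = 7.
Posterior ∝ λ^9e^(−2λ) · λ^49e^(−7λ) = λ^58e^(−9λ), i.e. Gamma(shape=59, rate=9).
The mode of a Gamma(a, b) with a ≥ 1 (shape–rate) is (a−1)/b = 58/9 ≈ 6.444.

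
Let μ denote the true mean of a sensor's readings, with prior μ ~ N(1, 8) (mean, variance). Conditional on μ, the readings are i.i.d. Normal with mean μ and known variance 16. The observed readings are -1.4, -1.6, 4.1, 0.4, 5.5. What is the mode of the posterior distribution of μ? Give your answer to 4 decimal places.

μ̂_MAP = 1.2857

n = 5; x̄ = ((-1.4) + (-1.6) + 4.1 + 0.4 + 5.5)/5 = 7/5 = 1.4.
For a Normal prior and Normal likelihood with known variance, the posterior is Normal; its mode equals its mean, the precision-weighted average.
Prior precision 1/σ₀² = 1/8 = 0.125; data precision n/σ² = 5/16 = 0.3125.
μ̂ = (0.125·1 + 0.3125·1.4) / (0.125 + 0.3125) = 0.5625/0.4375 = 9/7 ≈ 1.2857.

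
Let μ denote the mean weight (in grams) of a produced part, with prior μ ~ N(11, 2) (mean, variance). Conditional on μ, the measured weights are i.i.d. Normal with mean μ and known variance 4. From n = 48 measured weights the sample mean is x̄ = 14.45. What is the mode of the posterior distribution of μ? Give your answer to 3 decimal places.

n = 48, x̄ = 14.45.
For a Normal prior and Normal likelihood with known variance, the posterior is Normal; its mode equals its mean, the precision-weighted average.
Prior precision 1/σ₀² = 1/2 = 0.5; data precision n/σ² = 48/4 = 12.
μ̂ = (0.5·11 + 12·14.45) / (0.5 + 12) = 178.9/12.5 = 14.312.

μ̂_MAP = 14.312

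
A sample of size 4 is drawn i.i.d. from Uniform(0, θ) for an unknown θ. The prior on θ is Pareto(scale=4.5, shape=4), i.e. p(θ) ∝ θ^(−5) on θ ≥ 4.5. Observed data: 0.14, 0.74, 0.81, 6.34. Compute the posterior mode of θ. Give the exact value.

θ̂_MAP = 6.34

The Uniform(0, θ) likelihood is θ^(−n) for θ ≥ max(xᵢ), zero otherwise. Here max(xᵢ) = 6.34.
Posterior ∝ θ^(−5) · θ^(−4) = θ^(−9) on θ ≥ max(4.5, 6.34) = 6.34.
This density is strictly decreasing in θ, so the posterior mode lies at the lower boundary of the support.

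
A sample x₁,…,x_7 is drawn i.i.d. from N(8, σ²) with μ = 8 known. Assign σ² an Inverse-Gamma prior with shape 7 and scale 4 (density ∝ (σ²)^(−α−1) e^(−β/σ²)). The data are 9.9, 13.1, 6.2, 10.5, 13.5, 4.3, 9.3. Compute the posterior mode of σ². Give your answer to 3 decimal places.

Sum of squared deviations about the known mean: SS = (9.9−8)² + (13.1−8)² + (6.2−8)² + (10.5−8)² + (13.5−8)² + (4.3−8)² + (9.3−8)² = 84.74.
The Normal likelihood contributes (σ²)^(−n/2) exp(−SS/(2σ²)), so the posterior is Inverse-Gamma(α + n/2, β + SS/2) = Inverse-Gamma(10.5, 46.37).
The mode of Inverse-Gamma(a, b) is b/(a+1) = 46.37/11.5 ≈ 4.032.

σ̂²_MAP = 4.032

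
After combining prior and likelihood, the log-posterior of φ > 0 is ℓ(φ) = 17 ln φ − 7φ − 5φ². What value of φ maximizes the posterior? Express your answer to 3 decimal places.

φ̂_MAP = 1.000

ℓ'(φ) = 17/φ − 7 − 10φ. Setting this to zero and multiplying by φ: 10φ² + 7φ − 17 = 0.
φ = (−7 + √(7² + 4·10·17)) / (2·10) = (−7 + √729) / 20 = (−7 + 27)/20 = 1.
ℓ''(φ) = −17/φ² − 10 < 0, confirming a maximum.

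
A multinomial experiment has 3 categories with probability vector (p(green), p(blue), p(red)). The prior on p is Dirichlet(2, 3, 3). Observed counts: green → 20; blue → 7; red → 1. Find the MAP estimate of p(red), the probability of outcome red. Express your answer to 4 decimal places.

The posterior is Dirichlet(αᵢ + nᵢ) = Dirichlet(22, 10, 4).
For a Dirichlet(a₁,…,a_K) with all aᵢ > 1, the mode has j-th component (aⱼ − 1)/(Σaᵢ − K).
Here Σaᵢ = 36 and K = 3, so p(red) = (4 − 1)/(36 − 3) = 3/33 ≈ 0.0909.

MAP estimate of p(red) = 0.0909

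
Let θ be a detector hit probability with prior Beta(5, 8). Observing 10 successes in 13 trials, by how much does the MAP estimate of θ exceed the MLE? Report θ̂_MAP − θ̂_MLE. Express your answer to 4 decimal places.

MAP − MLE = -0.1859

Posterior is Beta(15, 11); MAP = (15−1)/(26−2) = 14/24 ≈ 0.58333.
MLE ignores the prior: θ̂_MLE = k/n = 10/13 ≈ 0.76923.
Difference = 14/24 − 10/13 = -29/156 ≈ -0.1859.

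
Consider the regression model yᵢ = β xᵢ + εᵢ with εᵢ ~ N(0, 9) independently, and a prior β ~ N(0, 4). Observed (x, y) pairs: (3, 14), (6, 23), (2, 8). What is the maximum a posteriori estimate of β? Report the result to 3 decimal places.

β̂_MAP = 3.824

log p(β | y) = −Σ(yᵢ − βxᵢ)²/(2·9) − β²/(2·4) + const.
Setting the derivative to zero: Σxᵢ(yᵢ − βxᵢ)/9 − β/4 = 0, so β = Σxᵢyᵢ / (Σxᵢ² + σ²/τ²).
Σxᵢyᵢ = 3·14 + 6·23 + 2·8 = 196; Σxᵢ² = 49; σ²/τ² = 2.25.
β̂_MAP = 196 / (49 + 2.25) = 196/51.25 ≈ 3.824.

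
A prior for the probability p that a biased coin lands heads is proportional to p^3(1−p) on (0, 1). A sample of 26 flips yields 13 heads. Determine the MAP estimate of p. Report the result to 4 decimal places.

p̂_MAP = 0.5333

The prior density ∝ p^3(1−p)^1 is the kernel of Beta(4, 2).
Data: 13 successes in 26 trials. The binomial likelihood contributes p^13(1−p)^13, so the posterior is Beta(4+13, 2+13) = Beta(17, 15).
For Beta(a, b) with a, b > 1 the mode is (a−1)/(a+b−2) = 16/30 ≈ 0.5333.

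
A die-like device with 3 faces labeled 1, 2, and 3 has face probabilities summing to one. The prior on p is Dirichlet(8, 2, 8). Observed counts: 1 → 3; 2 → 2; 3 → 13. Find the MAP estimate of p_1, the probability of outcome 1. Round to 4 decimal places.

MAP estimate: 0.3030

The posterior is Dirichlet(αᵢ + nᵢ) = Dirichlet(11, 4, 21).
For a Dirichlet(a₁,…,a_K) with all aᵢ > 1, the mode has j-th component (aⱼ − 1)/(Σaᵢ − K).
Here Σaᵢ = 36 and K = 3, so p_1 = (11 − 1)/(36 − 3) = 10/33 ≈ 0.3030.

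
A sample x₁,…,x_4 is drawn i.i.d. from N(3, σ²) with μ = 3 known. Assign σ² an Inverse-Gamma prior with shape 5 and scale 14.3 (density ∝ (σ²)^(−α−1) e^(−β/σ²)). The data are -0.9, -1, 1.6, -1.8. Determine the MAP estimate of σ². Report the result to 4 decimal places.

σ̂²_MAP = 5.3006

Sum of squared deviations about the known mean: SS = (-0.9−3)² + (-1−3)² + (1.6−3)² + (-1.8−3)² = 56.21.
The Normal likelihood contributes (σ²)^(−n/2) exp(−SS/(2σ²)), so the posterior is Inverse-Gamma(α + n/2, β + SS/2) = Inverse-Gamma(7, 42.405).
The mode of Inverse-Gamma(a, b) is b/(a+1) = 42.405/8 ≈ 5.3006.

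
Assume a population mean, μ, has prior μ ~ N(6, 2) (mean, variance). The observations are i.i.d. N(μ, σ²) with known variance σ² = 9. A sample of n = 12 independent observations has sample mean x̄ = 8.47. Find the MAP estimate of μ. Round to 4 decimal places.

n = 12, x̄ = 8.47.
For a Normal prior and Normal likelihood with known variance, the posterior is Normal; its mode equals its mean, the precision-weighted average.
Prior precision 1/σ₀² = 1/2 = 0.5; data precision n/σ² = 12/9 = 4/3.
μ̂ = (0.5·6 + (4/3)·8.47) / (0.5 + 4/3) = (1072/75)/(11/6) = 2144/275 ≈ 7.7964.

μ̂_MAP = 7.7964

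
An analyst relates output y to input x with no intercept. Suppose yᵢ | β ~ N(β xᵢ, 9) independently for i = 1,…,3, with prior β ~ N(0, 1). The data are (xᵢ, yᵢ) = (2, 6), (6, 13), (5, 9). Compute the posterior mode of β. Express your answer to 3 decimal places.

log p(β | y) = −Σ(yᵢ − βxᵢ)²/(2·9) − β²/(2·1) + const.
Setting the derivative to zero: Σxᵢ(yᵢ − βxᵢ)/9 − β/1 = 0, so β = Σxᵢyᵢ / (Σxᵢ² + σ²/τ²).
Σxᵢyᵢ = 2·6 + 6·13 + 5·9 = 135; Σxᵢ² = 65; σ²/τ² = 9.
β̂_MAP = 135 / (65 + 9) = 135/74 ≈ 1.824.

β̂_MAP = 1.824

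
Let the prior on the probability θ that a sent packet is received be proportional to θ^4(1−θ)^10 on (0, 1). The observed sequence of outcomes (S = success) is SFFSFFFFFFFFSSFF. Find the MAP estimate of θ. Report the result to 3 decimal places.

The prior density ∝ θ^4(1−θ)^10 is the kernel of Beta(5, 11).
Data: 4 successes in 16 trials (from the sequence). The binomial likelihood contributes θ^4(1−θ)^12, so the posterior is Beta(5+4, 11+12) = Beta(9, 23).
For Beta(a, b) with a, b > 1 the mode is (a−1)/(a+b−2) = 8/30 ≈ 0.267.

θ̂_MAP = 0.267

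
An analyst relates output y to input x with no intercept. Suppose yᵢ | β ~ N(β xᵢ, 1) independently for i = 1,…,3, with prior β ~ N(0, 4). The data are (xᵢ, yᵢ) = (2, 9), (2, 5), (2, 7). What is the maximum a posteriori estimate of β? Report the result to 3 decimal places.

log p(β | y) = −Σ(yᵢ − βxᵢ)²/(2·1) − β²/(2·4) + const.
Setting the derivative to zero: Σxᵢ(yᵢ − βxᵢ)/1 − β/4 = 0, so β = Σxᵢyᵢ / (Σxᵢ² + σ²/τ²).
Σxᵢyᵢ = 2·9 + 2·5 + 2·7 = 42; Σxᵢ² = 12; σ²/τ² = 0.25.
β̂_MAP = 42 / (12 + 0.25) = 42/12.25 ≈ 3.429.

β̂_MAP = 3.429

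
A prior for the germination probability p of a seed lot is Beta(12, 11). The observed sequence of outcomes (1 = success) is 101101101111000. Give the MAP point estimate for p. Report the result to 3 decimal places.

p̂_MAP = 0.556

Prior: Beta(12, 11).
Data: 9 successes in 15 trials (from the sequence). The binomial likelihood contributes p^9(1−p)^6, so the posterior is Beta(12+9, 11+6) = Beta(21, 17).
For Beta(a, b) with a, b > 1 the mode is (a−1)/(a+b−2) = 20/36 ≈ 0.556.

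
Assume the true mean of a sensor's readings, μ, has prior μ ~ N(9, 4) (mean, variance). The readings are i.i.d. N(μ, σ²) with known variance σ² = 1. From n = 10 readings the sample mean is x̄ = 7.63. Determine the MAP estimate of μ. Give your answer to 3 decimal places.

n = 10, x̄ = 7.63.
For a Normal prior and Normal likelihood with known variance, the posterior is Normal; its mode equals its mean, the precision-weighted average.
Prior precision 1/σ₀² = 1/4 = 0.25; data precision n/σ² = 10/1 = 10.
μ̂ = (0.25·9 + 10·7.63) / (0.25 + 10) = 78.55/10.25 = 1571/205 ≈ 7.663.

μ̂_MAP = 7.663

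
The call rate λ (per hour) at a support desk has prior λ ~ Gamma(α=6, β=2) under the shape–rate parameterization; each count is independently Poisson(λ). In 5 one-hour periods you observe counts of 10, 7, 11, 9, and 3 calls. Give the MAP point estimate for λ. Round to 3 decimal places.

λ̂_MAP = 6.429

Σxᵢ = 10+7+11+9+3 = 40, with n = 5.
Posterior ∝ λ^5e^(−2λ) · λ^40e^(−5λ) = λ^45e^(−7λ), i.e. Gamma(shape=46, rate=7).
The mode of a Gamma(a, b) with a ≥ 1 (shape–rate) is (a−1)/b = 45/7 ≈ 6.429.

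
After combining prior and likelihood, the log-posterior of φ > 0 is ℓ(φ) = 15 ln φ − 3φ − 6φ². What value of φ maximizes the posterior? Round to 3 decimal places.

ℓ'(φ) = 15/φ − 3 − 12φ. Setting this to zero and multiplying by φ: 12φ² + 3φ − 15 = 0.
φ = (−3 + √(3² + 4·12·15)) / (2·12) = (−3 + √729) / 24 = (−3 + 27)/24 = 1.
ℓ''(φ) = −15/φ² − 12 < 0, confirming a maximum.

φ̂_MAP = 1.000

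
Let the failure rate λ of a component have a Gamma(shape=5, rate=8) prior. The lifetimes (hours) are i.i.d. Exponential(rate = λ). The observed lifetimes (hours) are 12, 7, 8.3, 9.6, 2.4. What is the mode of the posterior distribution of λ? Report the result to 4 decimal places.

λ̂_MAP = 0.1903

The Exponential(rate=λ) likelihood is ∝ λ^n e^(−λΣtᵢ). Here n = 5 and Σtᵢ = 12 + 7 + 8.3 + 9.6 + 2.4 = 39.3.
Posterior ∝ λ^4e^(−8λ) · λ^5e^(−39.3λ) = λ^9e^(−47.3λ), i.e. Gamma(10, 47.3).
Mode = (a−1)/b = 9/47.3 ≈ 0.1903.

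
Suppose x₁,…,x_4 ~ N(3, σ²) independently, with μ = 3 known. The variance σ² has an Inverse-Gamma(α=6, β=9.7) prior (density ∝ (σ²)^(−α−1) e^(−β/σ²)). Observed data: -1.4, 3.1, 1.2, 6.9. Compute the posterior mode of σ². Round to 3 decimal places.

σ̂²_MAP = 3.179

Sum of squared deviations about the known mean: SS = (-1.4−3)² + (3.1−3)² + (1.2−3)² + (6.9−3)² = 37.82.
The Normal likelihood contributes (σ²)^(−n/2) exp(−SS/(2σ²)), so the posterior is Inverse-Gamma(α + n/2, β + SS/2) = Inverse-Gamma(8, 28.61).
The mode of Inverse-Gamma(a, b) is b/(a+1) = 28.61/9 ≈ 3.179.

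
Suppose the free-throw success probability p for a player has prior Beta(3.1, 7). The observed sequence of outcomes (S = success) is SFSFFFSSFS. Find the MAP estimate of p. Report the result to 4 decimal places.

p̂_MAP = 0.3923

Prior: Beta(3.1, 7).
Data: 5 successes in 10 trials (from the sequence). The binomial likelihood contributes p^5(1−p)^5, so the posterior is Beta(3.1+5, 7+5) = Beta(8.1, 12).
For Beta(a, b) with a, b > 1 the mode is (a−1)/(a+b−2) = 7.1/18.1 ≈ 0.3923.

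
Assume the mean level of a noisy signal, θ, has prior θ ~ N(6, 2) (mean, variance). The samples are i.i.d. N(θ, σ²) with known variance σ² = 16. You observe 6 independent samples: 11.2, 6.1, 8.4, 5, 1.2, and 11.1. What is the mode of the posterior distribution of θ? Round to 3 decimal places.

θ̂_MAP = 6.500

n = 6; x̄ = (11.2 + 6.1 + 8.4 + 5 + 1.2 + 11.1)/6 = 43/6 = 43/6 ≈ 7.1667.
For a Normal prior and Normal likelihood with known variance, the posterior is Normal; its mode equals its mean, the precision-weighted average.
Prior precision 1/σ₀² = 1/2 = 0.5; data precision n/σ² = 6/16 = 0.375.
θ̂ = (0.5·6 + 0.375·(43/6)) / (0.5 + 0.375) = 5.6875/0.875 = 6.500.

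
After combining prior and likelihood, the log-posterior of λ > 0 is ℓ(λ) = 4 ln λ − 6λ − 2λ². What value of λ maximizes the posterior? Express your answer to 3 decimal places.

λ̂_MAP = 0.500

ℓ'(λ) = 4/λ − 6 − 4λ. Setting this to zero and multiplying by λ: 4λ² + 6λ − 4 = 0.
λ = (−6 + √(6² + 4·4·4)) / (2·4) = (−6 + √100) / 8 = (−6 + 10)/8 = 1/2.
ℓ''(λ) = −4/λ² − 4 < 0, confirming a maximum.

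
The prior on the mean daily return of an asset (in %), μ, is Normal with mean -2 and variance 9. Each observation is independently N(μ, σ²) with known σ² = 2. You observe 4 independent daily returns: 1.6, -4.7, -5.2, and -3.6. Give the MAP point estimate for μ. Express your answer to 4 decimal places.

n = 4; x̄ = (1.6 + (-4.7) + (-5.2) + (-3.6))/4 = -11.9/4 = -2.975.
For a Normal prior and Normal likelihood with known variance, the posterior is Normal; its mode equals its mean, the precision-weighted average.
Prior precision 1/σ₀² = 1/9; data precision n/σ² = 4/2 = 2.
μ̂ = ((1/9)·(-2) + 2·(-2.975)) / (1/9 + 2) = (-1111/180)/(19/9) = -1111/380 ≈ -2.9237.

μ̂_MAP = -2.9237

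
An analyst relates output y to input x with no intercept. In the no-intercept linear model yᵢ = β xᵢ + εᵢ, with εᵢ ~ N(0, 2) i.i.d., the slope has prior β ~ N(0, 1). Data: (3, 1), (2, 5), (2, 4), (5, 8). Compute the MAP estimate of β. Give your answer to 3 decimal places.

β̂_MAP = 1.386

log p(β | y) = −Σ(yᵢ − βxᵢ)²/(2·2) − β²/(2·1) + const.
Setting the derivative to zero: Σxᵢ(yᵢ − βxᵢ)/2 − β/1 = 0, so β = Σxᵢyᵢ / (Σxᵢ² + σ²/τ²).
Σxᵢyᵢ = 3·1 + 2·5 + 2·4 + 5·8 = 61; Σxᵢ² = 42; σ²/τ² = 2.
β̂_MAP = 61 / (42 + 2) = 61/44 ≈ 1.386.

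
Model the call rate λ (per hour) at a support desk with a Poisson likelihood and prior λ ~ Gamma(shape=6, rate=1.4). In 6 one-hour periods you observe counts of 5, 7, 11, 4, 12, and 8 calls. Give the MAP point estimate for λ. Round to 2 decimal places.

Σxᵢ = 5+7+11+4+12+8 = 47, with n = 6.
Posterior ∝ λ^5e^(−1.4λ) · λ^47e^(−6λ) = λ^52e^(−7.4λ), i.e. Gamma(shape=53, rate=7.4).
The mode of a Gamma(a, b) with a ≥ 1 (shape–rate) is (a−1)/b = 52/7.4 ≈ 7.03.

λ̂_MAP = 7.03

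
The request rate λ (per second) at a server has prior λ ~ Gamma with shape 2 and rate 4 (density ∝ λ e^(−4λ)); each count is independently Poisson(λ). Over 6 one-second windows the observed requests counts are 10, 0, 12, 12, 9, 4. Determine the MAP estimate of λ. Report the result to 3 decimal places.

Σxᵢ = 10+0+12+12+9+4 = 47, with n = 6.
Posterior ∝ λe^(−4λ) · λ^47e^(−6λ) = λ^48e^(−10λ), i.e. Gamma(shape=49, rate=10).
The mode of a Gamma(a, b) with a ≥ 1 (shape–rate) is (a−1)/b = 48/10 ≈ 4.800.

λ̂_MAP = 4.800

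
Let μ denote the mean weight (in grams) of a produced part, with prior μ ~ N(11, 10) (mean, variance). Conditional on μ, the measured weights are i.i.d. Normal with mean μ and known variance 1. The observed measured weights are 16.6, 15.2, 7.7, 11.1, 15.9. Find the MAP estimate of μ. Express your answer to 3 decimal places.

n = 5; x̄ = (16.6 + 15.2 + 7.7 + 11.1 + 15.9)/5 = 66.5/5 = 13.3.
For a Normal prior and Normal likelihood with known variance, the posterior is Normal; its mode equals its mean, the precision-weighted average.
Prior precision 1/σ₀² = 1/10 = 0.1; data precision n/σ² = 5/1 = 5.
μ̂ = (0.1·11 + 5·13.3) / (0.1 + 5) = 67.6/5.1 = 676/51 ≈ 13.255.

μ̂_MAP = 13.255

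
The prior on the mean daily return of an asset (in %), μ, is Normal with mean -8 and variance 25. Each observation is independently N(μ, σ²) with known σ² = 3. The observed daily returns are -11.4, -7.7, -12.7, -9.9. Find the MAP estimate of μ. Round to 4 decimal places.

n = 4; x̄ = ((-11.4) + (-7.7) + (-12.7) + (-9.9))/4 = -41.7/4 = -10.425.
For a Normal prior and Normal likelihood with known variance, the posterior is Normal; its mode equals its mean, the precision-weighted average.
Prior precision 1/σ₀² = 1/25 = 0.04; data precision n/σ² = 4/3.
μ̂ = (0.04·(-8) + (4/3)·(-10.425)) / (0.04 + 4/3) = (-14.22)/(103/75) = -2133/206 ≈ -10.3544.

μ̂_MAP = -10.3544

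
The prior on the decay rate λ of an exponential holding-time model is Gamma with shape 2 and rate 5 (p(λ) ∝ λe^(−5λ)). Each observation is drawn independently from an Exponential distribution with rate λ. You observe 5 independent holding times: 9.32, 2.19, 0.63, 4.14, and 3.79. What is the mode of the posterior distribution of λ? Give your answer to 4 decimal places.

The Exponential(rate=λ) likelihood is ∝ λ^n e^(−λΣtᵢ). Here n = 5 and Σtᵢ = 9.32 + 2.19 + 0.63 + 4.14 + 3.79 = 20.07.
Posterior ∝ λe^(−5λ) · λ^5e^(−20.07λ) = λ^6e^(−25.07λ), i.e. Gamma(7, 25.07).
Mode = (a−1)/b = 6/25.07 ≈ 0.2393.

λ̂_MAP = 0.2393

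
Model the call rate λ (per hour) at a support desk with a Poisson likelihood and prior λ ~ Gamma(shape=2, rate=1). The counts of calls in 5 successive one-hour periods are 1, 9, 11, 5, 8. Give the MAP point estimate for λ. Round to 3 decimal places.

λ̂_MAP = 5.833

Σxᵢ = 1+9+11+5+8 = 34, with n = 5.
Posterior ∝ λe^(−1λ) · λ^34e^(−5λ) = λ^35e^(−6λ), i.e. Gamma(shape=36, rate=6).
The mode of a Gamma(a, b) with a ≥ 1 (shape–rate) is (a−1)/b = 35/6 ≈ 5.833.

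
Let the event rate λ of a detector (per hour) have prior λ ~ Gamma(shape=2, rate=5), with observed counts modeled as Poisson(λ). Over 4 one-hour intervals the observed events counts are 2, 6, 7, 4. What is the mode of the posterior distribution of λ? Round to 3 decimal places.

Σxᵢ = 2+6+7+4 = 19, with n = 4.
Posterior ∝ λe^(−5λ) · λ^19e^(−4λ) = λ^20e^(−9λ), i.e. Gamma(shape=21, rate=9).
The mode of a Gamma(a, b) with a ≥ 1 (shape–rate) is (a−1)/b = 20/9 ≈ 2.222.

λ̂_MAP = 2.222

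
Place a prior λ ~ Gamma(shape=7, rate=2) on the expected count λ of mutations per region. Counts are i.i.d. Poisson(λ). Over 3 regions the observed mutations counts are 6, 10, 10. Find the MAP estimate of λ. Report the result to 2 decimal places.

Σxᵢ = 6+10+10 = 26, with n = 3.
Posterior ∝ λ^6e^(−2λ) · λ^26e^(−3λ) = λ^32e^(−5λ), i.e. Gamma(shape=33, rate=5).
The mode of a Gamma(a, b) with a ≥ 1 (shape–rate) is (a−1)/b = 32/5 ≈ 6.40.

λ̂_MAP = 6.40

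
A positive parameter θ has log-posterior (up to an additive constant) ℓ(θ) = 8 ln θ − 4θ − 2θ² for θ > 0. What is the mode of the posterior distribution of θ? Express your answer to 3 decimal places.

θ̂_MAP = 1.000

ℓ'(θ) = 8/θ − 4 − 4θ. Setting this to zero and multiplying by θ: 4θ² + 4θ − 8 = 0.
θ = (−4 + √(4² + 4·4·8)) / (2·4) = (−4 + √144) / 8 = (−4 + 12)/8 = 1.
ℓ''(θ) = −8/θ² − 4 < 0, confirming a maximum.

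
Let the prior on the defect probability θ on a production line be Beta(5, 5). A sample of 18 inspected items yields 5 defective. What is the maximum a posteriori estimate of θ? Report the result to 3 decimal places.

Prior: Beta(5, 5).
Data: 5 successes in 18 trials. The binomial likelihood contributes θ^5(1−θ)^13, so the posterior is Beta(5+5, 5+13) = Beta(10, 18).
For Beta(a, b) with a, b > 1 the mode is (a−1)/(a+b−2) = 9/26 ≈ 0.346.

θ̂_MAP = 0.346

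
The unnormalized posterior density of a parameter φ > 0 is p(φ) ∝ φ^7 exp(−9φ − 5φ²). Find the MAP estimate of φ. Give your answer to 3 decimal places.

φ̂_MAP = 0.500

ℓ'(φ) = 7/φ − 9 − 10φ. Setting this to zero and multiplying by φ: 10φ² + 9φ − 7 = 0.
φ = (−9 + √(9² + 4·10·7)) / (2·10) = (−9 + √361) / 20 = (−9 + 19)/20 = 1/2.
ℓ''(φ) = −7/φ² − 10 < 0, confirming a maximum.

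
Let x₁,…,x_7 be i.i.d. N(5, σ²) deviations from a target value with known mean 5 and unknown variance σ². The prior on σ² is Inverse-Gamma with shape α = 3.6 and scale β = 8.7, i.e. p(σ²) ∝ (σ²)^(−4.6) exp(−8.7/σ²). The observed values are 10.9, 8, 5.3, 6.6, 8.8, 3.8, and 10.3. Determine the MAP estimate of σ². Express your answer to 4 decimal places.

σ̂²_MAP = 6.6562

Sum of squared deviations about the known mean: SS = (10.9−5)² + (8−5)² + (5.3−5)² + (6.6−5)² + (8.8−5)² + (3.8−5)² + (10.3−5)² = 90.43.
The Normal likelihood contributes (σ²)^(−n/2) exp(−SS/(2σ²)), so the posterior is Inverse-Gamma(α + n/2, β + SS/2) = Inverse-Gamma(7.1, 53.915).
The mode of Inverse-Gamma(a, b) is b/(a+1) = 53.915/8.1 ≈ 6.6562.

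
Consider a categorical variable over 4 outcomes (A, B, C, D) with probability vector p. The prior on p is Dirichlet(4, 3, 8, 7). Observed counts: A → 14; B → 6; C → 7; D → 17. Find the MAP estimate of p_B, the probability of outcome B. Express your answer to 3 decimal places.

The posterior is Dirichlet(αᵢ + nᵢ) = Dirichlet(18, 9, 15, 24).
For a Dirichlet(a₁,…,a_K) with all aᵢ > 1, the mode has j-th component (aⱼ − 1)/(Σaᵢ − K).
Here Σaᵢ = 66 and K = 4, so p_B = (9 − 1)/(66 − 4) = 8/62 ≈ 0.129.

MAP estimate of p_B = 0.129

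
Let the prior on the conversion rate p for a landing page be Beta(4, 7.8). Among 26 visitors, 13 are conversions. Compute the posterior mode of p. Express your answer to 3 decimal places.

p̂_MAP = 0.447

Prior: Beta(4, 7.8).
Data: 13 successes in 26 trials. The binomial likelihood contributes p^13(1−p)^13, so the posterior is Beta(4+13, 7.8+13) = Beta(17, 20.8).
For Beta(a, b) with a, b > 1 the mode is (a−1)/(a+b−2) = 16/35.8 ≈ 0.447.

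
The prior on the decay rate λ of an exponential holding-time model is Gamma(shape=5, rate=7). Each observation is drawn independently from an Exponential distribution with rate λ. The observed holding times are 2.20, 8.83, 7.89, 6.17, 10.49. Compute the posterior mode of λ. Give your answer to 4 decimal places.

The Exponential(rate=λ) likelihood is ∝ λ^n e^(−λΣtᵢ). Here n = 5 and Σtᵢ = 2.20 + 8.83 + 7.89 + 6.17 + 10.49 = 35.58.
Posterior ∝ λ^4e^(−7λ) · λ^5e^(−35.58λ) = λ^9e^(−42.58λ), i.e. Gamma(10, 42.58).
Mode = (a−1)/b = 9/42.58 ≈ 0.2114.

λ̂_MAP = 0.2114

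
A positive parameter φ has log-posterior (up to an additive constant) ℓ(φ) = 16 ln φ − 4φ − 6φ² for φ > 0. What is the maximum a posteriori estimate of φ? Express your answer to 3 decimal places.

ℓ'(φ) = 16/φ − 4 − 12φ. Setting this to zero and multiplying by φ: 12φ² + 4φ − 16 = 0.
φ = (−4 + √(4² + 4·12·16)) / (2·12) = (−4 + √784) / 24 = (−4 + 28)/24 = 1.
ℓ''(φ) = −16/φ² − 12 < 0, confirming a maximum.

φ̂_MAP = 1.000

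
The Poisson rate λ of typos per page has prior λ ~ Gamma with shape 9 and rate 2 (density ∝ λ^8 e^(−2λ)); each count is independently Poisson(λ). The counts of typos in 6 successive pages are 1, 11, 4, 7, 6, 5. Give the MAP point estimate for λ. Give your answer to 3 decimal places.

Σxᵢ = 1+11+4+7+6+5 = 34, with n = 6.
Posterior ∝ λ^8e^(−2λ) · λ^34e^(−6λ) = λ^42e^(−8λ), i.e. Gamma(shape=43, rate=8).
The mode of a Gamma(a, b) with a ≥ 1 (shape–rate) is (a−1)/b = 42/8 ≈ 5.250.

λ̂_MAP = 5.250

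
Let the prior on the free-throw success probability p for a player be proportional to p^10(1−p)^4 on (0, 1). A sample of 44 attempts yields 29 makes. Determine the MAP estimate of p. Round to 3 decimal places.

The prior density ∝ p^10(1−p)^4 is the kernel of Beta(11, 5).
Data: 29 successes in 44 trials. The binomial likelihood contributes p^29(1−p)^15, so the posterior is Beta(11+29, 5+15) = Beta(40, 20).
For Beta(a, b) with a, b > 1 the mode is (a−1)/(a+b−2) = 39/58 ≈ 0.672.

p̂_MAP = 0.672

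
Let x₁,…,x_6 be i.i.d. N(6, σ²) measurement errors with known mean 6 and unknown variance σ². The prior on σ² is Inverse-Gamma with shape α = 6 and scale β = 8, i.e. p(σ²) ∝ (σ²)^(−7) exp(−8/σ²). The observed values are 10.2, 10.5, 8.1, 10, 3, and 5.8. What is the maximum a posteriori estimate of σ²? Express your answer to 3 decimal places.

Sum of squared deviations about the known mean: SS = (10.2−6)² + (10.5−6)² + (8.1−6)² + (10−6)² + (3−6)² + (5.8−6)² = 67.34.
The Normal likelihood contributes (σ²)^(−n/2) exp(−SS/(2σ²)), so the posterior is Inverse-Gamma(α + n/2, β + SS/2) = Inverse-Gamma(9, 41.67).
The mode of Inverse-Gamma(a, b) is b/(a+1) = 41.67/10 ≈ 4.167.

σ̂²_MAP = 4.167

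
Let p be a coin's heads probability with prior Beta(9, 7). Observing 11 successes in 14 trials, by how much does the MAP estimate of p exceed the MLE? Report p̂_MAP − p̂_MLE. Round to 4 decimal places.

MAP − MLE = -0.1071

Posterior is Beta(20, 10); MAP = (20−1)/(30−2) = 19/28 ≈ 0.67857.
MLE ignores the prior: p̂_MLE = k/n = 11/14 ≈ 0.78571.
Difference = 19/28 − 11/14 = -3/28 ≈ -0.1071.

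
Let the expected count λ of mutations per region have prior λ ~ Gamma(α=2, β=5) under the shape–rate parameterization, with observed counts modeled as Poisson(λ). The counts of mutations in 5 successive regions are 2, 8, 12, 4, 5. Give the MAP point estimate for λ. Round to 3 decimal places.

λ̂_MAP = 3.200

Σxᵢ = 2+8+12+4+5 = 31, with n = 5.
Posterior ∝ λe^(−5λ) · λ^31e^(−5λ) = λ^32e^(−10λ), i.e. Gamma(shape=33, rate=10).
The mode of a Gamma(a, b) with a ≥ 1 (shape–rate) is (a−1)/b = 32/10 ≈ 3.200.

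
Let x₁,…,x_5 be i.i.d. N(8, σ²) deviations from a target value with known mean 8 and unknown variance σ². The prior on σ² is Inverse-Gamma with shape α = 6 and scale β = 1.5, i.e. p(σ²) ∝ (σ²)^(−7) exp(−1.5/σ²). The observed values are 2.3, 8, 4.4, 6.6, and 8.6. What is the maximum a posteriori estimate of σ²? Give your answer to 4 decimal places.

Sum of squared deviations about the known mean: SS = (2.3−8)² + (8−8)² + (4.4−8)² + (6.6−8)² + (8.6−8)² = 47.77.
The Normal likelihood contributes (σ²)^(−n/2) exp(−SS/(2σ²)), so the posterior is Inverse-Gamma(α + n/2, β + SS/2) = Inverse-Gamma(8.5, 25.385).
The mode of Inverse-Gamma(a, b) is b/(a+1) = 25.385/9.5 ≈ 2.6721.

σ̂²_MAP = 2.6721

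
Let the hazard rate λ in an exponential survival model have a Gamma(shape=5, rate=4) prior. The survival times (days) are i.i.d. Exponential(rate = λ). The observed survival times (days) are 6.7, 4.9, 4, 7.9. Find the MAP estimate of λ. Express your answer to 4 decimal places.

λ̂_MAP = 0.2909

The Exponential(rate=λ) likelihood is ∝ λ^n e^(−λΣtᵢ). Here n = 4 and Σtᵢ = 6.7 + 4.9 + 4 + 7.9 = 23.5.
Posterior ∝ λ^4e^(−4λ) · λ^4e^(−23.5λ) = λ^8e^(−27.5λ), i.e. Gamma(9, 27.5).
Mode = (a−1)/b = 8/27.5 ≈ 0.2909.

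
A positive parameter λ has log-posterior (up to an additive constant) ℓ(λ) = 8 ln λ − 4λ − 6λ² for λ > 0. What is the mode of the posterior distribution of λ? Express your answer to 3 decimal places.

λ̂_MAP = 0.667

ℓ'(λ) = 8/λ − 4 − 12λ. Setting this to zero and multiplying by λ: 12λ² + 4λ − 8 = 0.
λ = (−4 + √(4² + 4·12·8)) / (2·12) = (−4 + √400) / 24 = (−4 + 20)/24 = 2/3.
ℓ''(λ) = −8/λ² − 12 < 0, confirming a maximum.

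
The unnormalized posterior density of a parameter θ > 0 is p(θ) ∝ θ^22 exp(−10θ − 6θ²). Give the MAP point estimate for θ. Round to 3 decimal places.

θ̂_MAP = 1.000

ℓ'(θ) = 22/θ − 10 − 12θ. Setting this to zero and multiplying by θ: 12θ² + 10θ − 22 = 0.
θ = (−10 + √(10² + 4·12·22)) / (2·12) = (−10 + √1156) / 24 = (−10 + 34)/24 = 1.
ℓ''(θ) = −22/θ² − 12 < 0, confirming a maximum.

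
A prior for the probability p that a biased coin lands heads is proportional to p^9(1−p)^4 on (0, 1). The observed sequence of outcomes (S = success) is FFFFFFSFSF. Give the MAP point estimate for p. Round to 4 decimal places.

The prior density ∝ p^9(1−p)^4 is the kernel of Beta(10, 5).
Data: 2 successes in 10 trials (from the sequence). The binomial likelihood contributes p^2(1−p)^8, so the posterior is Beta(10+2, 5+8) = Beta(12, 13).
For Beta(a, b) with a, b > 1 the mode is (a−1)/(a+b−2) = 11/23 ≈ 0.4783.

p̂_MAP = 0.4783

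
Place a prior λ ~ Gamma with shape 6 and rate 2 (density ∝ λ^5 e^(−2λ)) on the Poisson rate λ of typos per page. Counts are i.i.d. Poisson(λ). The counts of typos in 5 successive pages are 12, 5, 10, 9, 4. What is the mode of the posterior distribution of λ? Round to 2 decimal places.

λ̂_MAP = 6.43

Σxᵢ = 12+5+10+9+4 = 40, with n = 5.
Posterior ∝ λ^5e^(−2λ) · λ^40e^(−5λ) = λ^45e^(−7λ), i.e. Gamma(shape=46, rate=7).
The mode of a Gamma(a, b) with a ≥ 1 (shape–rate) is (a−1)/b = 45/7 ≈ 6.43.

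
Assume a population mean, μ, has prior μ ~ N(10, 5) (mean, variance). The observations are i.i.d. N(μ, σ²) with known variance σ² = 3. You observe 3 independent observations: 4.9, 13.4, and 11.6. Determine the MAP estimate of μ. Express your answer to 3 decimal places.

n = 3; x̄ = (4.9 + 13.4 + 11.6)/3 = 29.9/3 = 299/30 ≈ 9.9667.
For a Normal prior and Normal likelihood with known variance, the posterior is Normal; its mode equals its mean, the precision-weighted average.
Prior precision 1/σ₀² = 1/5 = 0.2; data precision n/σ² = 3/3 = 1.
μ̂ = (0.2·10 + 1·(299/30)) / (0.2 + 1) = (359/30)/1.2 = 359/36 ≈ 9.972.

μ̂_MAP = 9.972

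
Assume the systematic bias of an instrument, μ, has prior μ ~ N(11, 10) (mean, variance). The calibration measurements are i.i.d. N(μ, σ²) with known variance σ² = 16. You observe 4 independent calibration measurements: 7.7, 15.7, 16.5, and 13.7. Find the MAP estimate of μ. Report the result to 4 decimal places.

μ̂_MAP = 12.7143

n = 4; x̄ = (7.7 + 15.7 + 16.5 + 13.7)/4 = 53.6/4 = 13.4.
For a Normal prior and Normal likelihood with known variance, the posterior is Normal; its mode equals its mean, the precision-weighted average.
Prior precision 1/σ₀² = 1/10 = 0.1; data precision n/σ² = 4/16 = 0.25.
μ̂ = (0.1·11 + 0.25·13.4) / (0.1 + 0.25) = 4.45/0.35 = 89/7 ≈ 12.7143.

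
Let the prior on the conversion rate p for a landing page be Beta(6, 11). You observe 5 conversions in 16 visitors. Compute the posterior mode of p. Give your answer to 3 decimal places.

Prior: Beta(6, 11).
Data: 5 successes in 16 trials. The binomial likelihood contributes p^5(1−p)^11, so the posterior is Beta(6+5, 11+11) = Beta(11, 22).
For Beta(a, b) with a, b > 1 the mode is (a−1)/(a+b−2) = 10/31 ≈ 0.323.

p̂_MAP = 0.323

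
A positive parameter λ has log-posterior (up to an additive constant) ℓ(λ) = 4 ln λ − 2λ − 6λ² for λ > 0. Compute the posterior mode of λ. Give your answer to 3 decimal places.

ℓ'(λ) = 4/λ − 2 − 12λ. Setting this to zero and multiplying by λ: 12λ² + 2λ − 4 = 0.
λ = (−2 + √(2² + 4·12·4)) / (2·12) = (−2 + √196) / 24 = (−2 + 14)/24 = 1/2.
ℓ''(λ) = −4/λ² − 12 < 0, confirming a maximum.

λ̂_MAP = 0.500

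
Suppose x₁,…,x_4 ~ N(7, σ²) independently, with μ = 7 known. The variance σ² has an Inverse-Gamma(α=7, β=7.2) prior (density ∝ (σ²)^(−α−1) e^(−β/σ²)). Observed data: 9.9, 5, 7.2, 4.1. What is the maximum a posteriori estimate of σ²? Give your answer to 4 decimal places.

Sum of squared deviations about the known mean: SS = (9.9−7)² + (5−7)² + (7.2−7)² + (4.1−7)² = 20.86.
The Normal likelihood contributes (σ²)^(−n/2) exp(−SS/(2σ²)), so the posterior is Inverse-Gamma(α + n/2, β + SS/2) = Inverse-Gamma(9, 17.63).
The mode of Inverse-Gamma(a, b) is b/(a+1) = 17.63/10 ≈ 1.7630.

σ̂²_MAP = 1.7630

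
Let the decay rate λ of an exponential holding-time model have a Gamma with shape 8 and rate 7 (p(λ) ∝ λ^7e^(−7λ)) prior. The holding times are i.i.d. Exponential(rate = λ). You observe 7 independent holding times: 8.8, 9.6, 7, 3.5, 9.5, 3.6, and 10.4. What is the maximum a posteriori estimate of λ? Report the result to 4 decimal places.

λ̂_MAP = 0.2357

The Exponential(rate=λ) likelihood is ∝ λ^n e^(−λΣtᵢ). Here n = 7 and Σtᵢ = 8.8 + 9.6 + 7 + 3.5 + 9.5 + 3.6 + 10.4 = 52.4.
Posterior ∝ λ^7e^(−7λ) · λ^7e^(−52.4λ) = λ^14e^(−59.4λ), i.e. Gamma(15, 59.4).
Mode = (a−1)/b = 14/59.4 ≈ 0.2357.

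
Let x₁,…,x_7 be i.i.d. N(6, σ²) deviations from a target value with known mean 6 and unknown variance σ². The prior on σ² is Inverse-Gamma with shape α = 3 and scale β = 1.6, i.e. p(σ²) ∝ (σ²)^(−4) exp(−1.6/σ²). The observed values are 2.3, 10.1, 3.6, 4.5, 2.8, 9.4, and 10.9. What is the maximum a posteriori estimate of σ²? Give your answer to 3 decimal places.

σ̂²_MAP = 5.835

Sum of squared deviations about the known mean: SS = (2.3−6)² + (10.1−6)² + (3.6−6)² + (4.5−6)² + (2.8−6)² + (9.4−6)² + (10.9−6)² = 84.32.
The Normal likelihood contributes (σ²)^(−n/2) exp(−SS/(2σ²)), so the posterior is Inverse-Gamma(α + n/2, β + SS/2) = Inverse-Gamma(6.5, 43.76).
The mode of Inverse-Gamma(a, b) is b/(a+1) = 43.76/7.5 ≈ 5.835.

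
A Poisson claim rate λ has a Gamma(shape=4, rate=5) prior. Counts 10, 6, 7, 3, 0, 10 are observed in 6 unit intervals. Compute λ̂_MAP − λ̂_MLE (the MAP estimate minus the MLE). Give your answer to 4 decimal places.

Σxᵢ = 36. Posterior is Gamma(40, 11); MAP = (40−1)/11 = 39/11 ≈ 3.54545.
MLE = x̄ = 36/6 ≈ 6.00000.
Difference = 39/11 − 36/6 = -27/11 ≈ -2.4545.

MAP − MLE = -2.4545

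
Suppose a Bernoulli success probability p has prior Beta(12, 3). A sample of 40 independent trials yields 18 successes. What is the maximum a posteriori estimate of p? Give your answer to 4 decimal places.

p̂_MAP = 0.5472

Prior: Beta(12, 3).
Data: 18 successes in 40 trials. The binomial likelihood contributes p^18(1−p)^22, so the posterior is Beta(12+18, 3+22) = Beta(30, 25).
For Beta(a, b) with a, b > 1 the mode is (a−1)/(a+b−2) = 29/53 ≈ 0.5472.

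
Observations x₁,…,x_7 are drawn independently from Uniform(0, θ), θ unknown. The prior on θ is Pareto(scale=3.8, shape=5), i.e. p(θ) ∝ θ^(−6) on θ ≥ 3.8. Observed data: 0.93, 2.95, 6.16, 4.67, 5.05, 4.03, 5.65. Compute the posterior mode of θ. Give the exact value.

θ̂_MAP = 6.16

The Uniform(0, θ) likelihood is θ^(−n) for θ ≥ max(xᵢ), zero otherwise. Here max(xᵢ) = 6.16.
Posterior ∝ θ^(−6) · θ^(−7) = θ^(−13) on θ ≥ max(3.8, 6.16) = 6.16.
This density is strictly decreasing in θ, so the posterior mode lies at the lower boundary of the support.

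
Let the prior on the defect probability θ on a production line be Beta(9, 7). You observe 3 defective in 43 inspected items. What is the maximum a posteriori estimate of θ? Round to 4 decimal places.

Prior: Beta(9, 7).
Data: 3 successes in 43 trials. The binomial likelihood contributes θ^3(1−θ)^40, so the posterior is Beta(9+3, 7+40) = Beta(12, 47).
For Beta(a, b) with a, b > 1 the mode is (a−1)/(a+b−2) = 11/57 ≈ 0.1930.

θ̂_MAP = 0.1930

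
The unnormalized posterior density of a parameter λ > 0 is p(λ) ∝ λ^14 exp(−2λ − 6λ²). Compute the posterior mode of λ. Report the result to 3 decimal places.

ℓ'(λ) = 14/λ − 2 − 12λ. Setting this to zero and multiplying by λ: 12λ² + 2λ − 14 = 0.
λ = (−2 + √(2² + 4·12·14)) / (2·12) = (−2 + √676) / 24 = (−2 + 26)/24 = 1.
ℓ''(λ) = −14/λ² − 12 < 0, confirming a maximum.

λ̂_MAP = 1.000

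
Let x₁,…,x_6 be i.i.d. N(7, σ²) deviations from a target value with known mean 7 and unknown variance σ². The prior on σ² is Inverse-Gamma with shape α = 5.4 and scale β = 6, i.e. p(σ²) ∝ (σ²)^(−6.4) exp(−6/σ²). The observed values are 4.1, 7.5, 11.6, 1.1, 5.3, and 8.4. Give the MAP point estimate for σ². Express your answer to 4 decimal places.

σ̂²_MAP = 4.3340

Sum of squared deviations about the known mean: SS = (4.1−7)² + (7.5−7)² + (11.6−7)² + (1.1−7)² + (5.3−7)² + (8.4−7)² = 69.48.
The Normal likelihood contributes (σ²)^(−n/2) exp(−SS/(2σ²)), so the posterior is Inverse-Gamma(α + n/2, β + SS/2) = Inverse-Gamma(8.4, 40.74).
The mode of Inverse-Gamma(a, b) is b/(a+1) = 40.74/9.4 ≈ 4.3340.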